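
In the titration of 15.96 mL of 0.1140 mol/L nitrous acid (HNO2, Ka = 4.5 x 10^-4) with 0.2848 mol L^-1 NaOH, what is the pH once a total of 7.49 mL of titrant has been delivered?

n(acid) = 0.1140 x 0.01596 = 0.001819 mol; n(NaOH) added = 0.2848 x 0.007490 = 0.002133 mol.
Base is in excess by 0.002133 - 0.001819 = 0.0003137 mol in a total volume of 0.02345 L.
[OH^-] = 0.0003137/0.02345 = 0.01338 M, so pOH = 1.87 and pH = 14.00 - 1.87 = 12.13.

12.13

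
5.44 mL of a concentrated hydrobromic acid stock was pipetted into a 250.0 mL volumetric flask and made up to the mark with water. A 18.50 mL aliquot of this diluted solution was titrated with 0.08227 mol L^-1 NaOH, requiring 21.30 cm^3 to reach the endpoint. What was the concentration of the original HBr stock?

4.35 M

n(NaOH) = 0.08227 x 0.02130 = 0.001752 mol.
n(HBr) in the aliquot = 0.001752 mol.
[diluted HBr] = 0.001752 / 0.01850 = 0.09472 M.
Dilution factor = 250.0/5.440 = 45.96, so [stock] = 0.09472 x 45.96 = 4.35 M.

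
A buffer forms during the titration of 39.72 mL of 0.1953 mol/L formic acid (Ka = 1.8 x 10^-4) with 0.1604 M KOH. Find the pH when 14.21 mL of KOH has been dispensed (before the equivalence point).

Initial n(HCOOH) = 0.1953 x 0.03972 = 0.007757 mol.
n(KOH) added = 0.1604 x 0.01421 = 0.002279 mol, converting that many moles of HCOOH to HCOO-.
Remaining n(HCOOH) = 0.005478 mol; n(HCOO-) = 0.002279 mol.
By Henderson-Hasselbalch, pH = pKa + log([A^-]/[HA]) = 3.74 + log(0.002279/0.005478) = 3.74 + (-0.38) = 3.36.

3.36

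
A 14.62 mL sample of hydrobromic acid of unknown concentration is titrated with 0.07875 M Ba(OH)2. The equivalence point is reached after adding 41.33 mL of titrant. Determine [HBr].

n(Ba(OH)2) delivered = 0.07875 x 0.04133 = 0.003255 mol.
The reaction is 2 HBr + 1 Ba(OH)2, so n(HBr) = 0.003255 x 2/1 = 0.006509 mol.
[HBr] = 0.006509 mol / 0.01462 L = 0.445 M.

0.445 M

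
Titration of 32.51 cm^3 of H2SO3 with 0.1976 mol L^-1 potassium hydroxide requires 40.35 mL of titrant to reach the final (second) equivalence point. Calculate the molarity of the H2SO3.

0.123 M

n(KOH) = 0.1976 x 0.04035 = 0.007973 mol.
At the final (second) equivalence point, 2 mol OH^- react per mol H2SO3, so n(H2SO3) = 0.007973 / 2 = 0.003987 mol.
[H2SO3] = 0.003987 / 0.03251 L = 0.123 M.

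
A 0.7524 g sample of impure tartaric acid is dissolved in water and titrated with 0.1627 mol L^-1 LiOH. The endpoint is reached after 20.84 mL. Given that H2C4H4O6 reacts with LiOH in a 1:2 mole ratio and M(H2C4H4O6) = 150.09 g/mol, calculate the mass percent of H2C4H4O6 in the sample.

33.8%

n(LiOH) = 0.1627 x 0.02084 = 0.003391 mol.
n(H2C4H4O6) = 0.003391 / 2 = 0.001695 mol.
mass of H2C4H4O6 = 0.001695 x 150.09 = 0.2545 g.
% purity = 0.2545 / 0.7524 x 100 = 33.8%.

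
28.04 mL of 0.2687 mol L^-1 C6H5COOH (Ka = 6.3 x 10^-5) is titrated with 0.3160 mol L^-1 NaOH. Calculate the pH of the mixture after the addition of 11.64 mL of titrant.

Initial n(C6H5COOH) = 0.2687 x 0.02804 = 0.007534 mol.
n(NaOH) added = 0.3160 x 0.01164 = 0.003678 mol, converting that many moles of C6H5COOH to C6H5COO-.
Remaining n(C6H5COOH) = 0.003856 mol; n(C6H5COO-) = 0.003678 mol.
By Henderson-Hasselbalch, pH = pKa + log([A^-]/[HA]) = 4.20 + log(0.003678/0.003856) = 4.20 + (-0.02) = 4.18.

4.18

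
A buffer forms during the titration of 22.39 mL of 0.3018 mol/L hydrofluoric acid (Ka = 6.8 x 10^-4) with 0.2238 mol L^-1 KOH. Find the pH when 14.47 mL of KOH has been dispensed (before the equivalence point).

Initial n(HF) = 0.3018 x 0.02239 = 0.006757 mol.
n(KOH) added = 0.2238 x 0.01447 = 0.003238 mol, converting that many moles of HF to F-.
Remaining n(HF) = 0.003519 mol; n(F-) = 0.003238 mol.
By Henderson-Hasselbalch, pH = pKa + log([A^-]/[HA]) = 3.17 + log(0.003238/0.003519) = 3.17 + (-0.04) = 3.13.

3.13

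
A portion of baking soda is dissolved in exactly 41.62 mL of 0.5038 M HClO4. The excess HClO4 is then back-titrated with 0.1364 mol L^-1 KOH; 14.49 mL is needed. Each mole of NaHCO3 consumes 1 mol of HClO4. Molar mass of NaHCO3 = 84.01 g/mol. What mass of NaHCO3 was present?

Total n(HClO4) added = 0.5038 x 0.04162 = 0.02097 mol.
n(KOH) used = 0.1364 x 0.01449 = 0.001976 mol, which equals the excess n(HClO4).
So n(HClO4) consumed by the sample = 0.02097 - 0.001976 = 0.01899 mol.
n(NaHCO3) = 0.01899 / 1 = 0.01899 mol.
mass = 0.01899 mol x 84.01 g/mol = 1.60 g.

1.60 g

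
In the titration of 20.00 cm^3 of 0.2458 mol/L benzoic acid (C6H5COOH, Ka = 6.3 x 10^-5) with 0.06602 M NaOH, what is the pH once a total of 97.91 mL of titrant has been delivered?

12.12

n(acid) = 0.2458 x 0.02000 = 0.004916 mol; n(NaOH) added = 0.06602 x 0.09791 = 0.006464 mol.
Base is in excess by 0.006464 - 0.004916 = 0.001548 mol in a total volume of 0.1179 L.
[OH^-] = 0.001548/0.1179 = 0.01313 M, so pOH = 1.88 and pH = 14.00 - 1.88 = 12.12.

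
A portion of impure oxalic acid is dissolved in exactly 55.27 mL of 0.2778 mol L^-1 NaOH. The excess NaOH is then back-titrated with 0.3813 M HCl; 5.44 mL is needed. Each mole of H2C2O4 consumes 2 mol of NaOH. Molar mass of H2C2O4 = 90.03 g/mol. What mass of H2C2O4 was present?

0.598 g

Total n(NaOH) added = 0.2778 x 0.05527 = 0.01535 mol.
n(HCl) used = 0.3813 x 0.005440 = 0.002074 mol, which equals the excess n(NaOH).
So n(NaOH) consumed by the sample = 0.01535 - 0.002074 = 0.01328 mol.
n(H2C2O4) = 0.01328 / 2 = 0.006640 mol.
mass = 0.006640 mol x 90.03 g/mol = 0.598 g.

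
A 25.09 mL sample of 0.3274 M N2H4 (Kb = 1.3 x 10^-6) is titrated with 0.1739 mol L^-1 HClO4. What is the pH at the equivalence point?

n(N2H4) = 0.3274 x 0.02509 = 0.008214 mol; V(HClO4) at equivalence = 0.008214/0.1739 = 0.04724 L.
At equivalence the base is fully converted to N2H5+; total volume = 0.07233 L, so [N2H5+] = 0.008214/0.07233 = 0.1136 M.
Ka(N2H5+) = Kw/Kb = 1.0e-14 / 1.3 x 10^-6 = 7.69e-9.
[H^+] = sqrt(Ka x [N2H5+]) = sqrt(7.69e-9 x 0.1136) = 2.96e-5 M.
pH = -log(2.96e-5) = 4.53.

4.53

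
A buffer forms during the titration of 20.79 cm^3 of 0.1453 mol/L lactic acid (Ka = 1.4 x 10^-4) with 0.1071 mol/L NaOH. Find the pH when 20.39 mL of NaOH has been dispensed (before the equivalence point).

4.27

Initial n(HC3H5O3) = 0.1453 x 0.02079 = 0.003021 mol.
n(NaOH) added = 0.1071 x 0.02039 = 0.002184 mol, converting that many moles of HC3H5O3 to C3H5O3-.
Remaining n(HC3H5O3) = 0.0008370 mol; n(C3H5O3-) = 0.002184 mol.
By Henderson-Hasselbalch, pH = pKa + log([A^-]/[HA]) = 3.85 + log(0.002184/0.0008370) = 3.85 + (+0.42) = 4.27.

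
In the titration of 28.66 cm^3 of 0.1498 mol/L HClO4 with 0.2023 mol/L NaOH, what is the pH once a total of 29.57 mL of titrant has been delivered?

n(acid) = 0.1498 x 0.02866 = 0.004293 mol; n(NaOH) added = 0.2023 x 0.02957 = 0.005982 mol.
Base is in excess by 0.005982 - 0.004293 = 0.001689 mol in a total volume of 0.05823 L.
[OH^-] = 0.001689/0.05823 = 0.02900 M, so pOH = 1.54 and pH = 14.00 - 1.54 = 12.46.

12.46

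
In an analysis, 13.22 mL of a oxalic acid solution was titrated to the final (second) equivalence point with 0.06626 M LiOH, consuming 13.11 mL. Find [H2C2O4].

0.0329 M

n(LiOH) = 0.06626 x 0.01311 = 0.0008687 mol.
At the final (second) equivalence point, 2 mol OH^- react per mol H2C2O4, so n(H2C2O4) = 0.0008687 / 2 = 0.0004343 mol.
[H2C2O4] = 0.0004343 / 0.01322 L = 0.0329 M.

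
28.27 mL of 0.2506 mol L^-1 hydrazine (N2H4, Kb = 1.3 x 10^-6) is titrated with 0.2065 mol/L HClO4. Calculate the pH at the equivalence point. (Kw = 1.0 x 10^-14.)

n(N2H4) = 0.2506 x 0.02827 = 0.007084 mol; V(HClO4) at equivalence = 0.007084/0.2065 = 0.03431 L.
At equivalence the base is fully converted to N2H5+; total volume = 0.06258 L, so [N2H5+] = 0.007084/0.06258 = 0.1132 M.
Ka(N2H5+) = Kw/Kb = 1.0e-14 / 1.3 x 10^-6 = 7.69e-9.
[H^+] = sqrt(Ka x [N2H5+]) = sqrt(7.69e-9 x 0.1132) = 2.95e-5 M.
pH = -log(2.95e-5) = 4.53.

4.53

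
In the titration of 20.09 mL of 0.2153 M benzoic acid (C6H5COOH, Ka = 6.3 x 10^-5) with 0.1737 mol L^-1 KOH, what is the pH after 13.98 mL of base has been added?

Initial n(C6H5COOH) = 0.2153 x 0.02009 = 0.004325 mol.
n(KOH) added = 0.1737 x 0.01398 = 0.002428 mol, converting that many moles of C6H5COOH to C6H5COO-.
Remaining n(C6H5COOH) = 0.001897 mol; n(C6H5COO-) = 0.002428 mol.
By Henderson-Hasselbalch, pH = pKa + log([A^-]/[HA]) = 4.20 + log(0.002428/0.001897) = 4.20 + (+0.11) = 4.31.

4.31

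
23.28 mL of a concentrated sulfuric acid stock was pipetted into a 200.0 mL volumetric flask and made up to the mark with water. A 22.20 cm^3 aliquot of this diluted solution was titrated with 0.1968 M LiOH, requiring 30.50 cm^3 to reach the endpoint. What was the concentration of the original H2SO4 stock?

1.16 M

n(LiOH) = 0.1968 x 0.03050 = 0.006002 mol.
n(H2SO4) in the aliquot = 0.006002 x 1/2 = 0.003001 mol.
[diluted H2SO4] = 0.003001 / 0.02220 = 0.1352 M.
Dilution factor = 200.0/23.28 = 8.591, so [stock] = 0.1352 x 8.591 = 1.16 M.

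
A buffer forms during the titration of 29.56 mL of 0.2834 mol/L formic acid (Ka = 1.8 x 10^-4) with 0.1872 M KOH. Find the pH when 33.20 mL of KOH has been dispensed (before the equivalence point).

Initial n(HCOOH) = 0.2834 x 0.02956 = 0.008377 mol.
n(KOH) added = 0.1872 x 0.03320 = 0.006215 mol, converting that many moles of HCOOH to HCOO-.
Remaining n(HCOOH) = 0.002162 mol; n(HCOO-) = 0.006215 mol.
By Henderson-Hasselbalch, pH = pKa + log([A^-]/[HA]) = 3.74 + log(0.006215/0.002162) = 3.74 + (+0.46) = 4.20.

4.20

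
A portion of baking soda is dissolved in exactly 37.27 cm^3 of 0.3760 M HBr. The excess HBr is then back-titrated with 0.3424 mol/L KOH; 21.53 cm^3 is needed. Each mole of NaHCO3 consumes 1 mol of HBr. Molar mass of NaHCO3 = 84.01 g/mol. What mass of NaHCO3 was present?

Total n(HBr) added = 0.3760 x 0.03727 = 0.01401 mol.
n(KOH) used = 0.3424 x 0.02153 = 0.007372 mol, which equals the excess n(HBr).
So n(HBr) consumed by the sample = 0.01401 - 0.007372 = 0.006642 mol.
n(NaHCO3) = 0.006642 / 1 = 0.006642 mol.
mass = 0.006642 mol x 84.01 g/mol = 0.558 g.

0.558 g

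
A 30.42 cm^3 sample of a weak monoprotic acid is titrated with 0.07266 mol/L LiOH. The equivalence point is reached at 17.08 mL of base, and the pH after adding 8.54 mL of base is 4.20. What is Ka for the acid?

8.54 mL is half of the equivalence volume, so this is the half-equivalence point where [HA] = [A^-].
At half-equivalence pH = pKa, so pKa = 4.20.
Ka = 10^(-4.20) = 6.3 x 10^-5.

6.3 x 10^-5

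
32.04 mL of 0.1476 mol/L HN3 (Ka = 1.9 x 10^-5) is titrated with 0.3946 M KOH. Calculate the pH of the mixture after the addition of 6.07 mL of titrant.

Initial n(HN3) = 0.1476 x 0.03204 = 0.004729 mol.
n(KOH) added = 0.3946 x 0.006070 = 0.002395 mol, converting that many moles of HN3 to N3-.
Remaining n(HN3) = 0.002334 mol; n(N3-) = 0.002395 mol.
By Henderson-Hasselbalch, pH = pKa + log([A^-]/[HA]) = 4.72 + log(0.002395/0.002334) = 4.72 + (+0.01) = 4.73.

4.73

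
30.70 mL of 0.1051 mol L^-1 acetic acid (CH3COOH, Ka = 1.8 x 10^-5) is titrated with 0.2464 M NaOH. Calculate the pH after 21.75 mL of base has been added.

n(acid) = 0.1051 x 0.03070 = 0.003227 mol; n(NaOH) added = 0.2464 x 0.02175 = 0.005359 mol.
Base is in excess by 0.005359 - 0.003227 = 0.002133 mol in a total volume of 0.05245 L.
[OH^-] = 0.002133/0.05245 = 0.04066 M, so pOH = 1.39 and pH = 14.00 - 1.39 = 12.61.

12.61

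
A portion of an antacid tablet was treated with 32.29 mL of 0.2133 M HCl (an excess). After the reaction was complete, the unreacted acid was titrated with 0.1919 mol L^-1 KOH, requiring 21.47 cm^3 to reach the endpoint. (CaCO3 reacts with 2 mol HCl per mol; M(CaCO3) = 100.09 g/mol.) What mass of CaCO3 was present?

0.138 g

Total n(HCl) added = 0.2133 x 0.03229 = 0.006887 mol.
n(KOH) used = 0.1919 x 0.02147 = 0.004120 mol, which equals the excess n(HCl).
So n(HCl) consumed by the sample = 0.006887 - 0.004120 = 0.002767 mol.
n(CaCO3) = 0.002767 / 2 = 0.001384 mol.
mass = 0.001384 mol x 100.09 g/mol = 0.138 g.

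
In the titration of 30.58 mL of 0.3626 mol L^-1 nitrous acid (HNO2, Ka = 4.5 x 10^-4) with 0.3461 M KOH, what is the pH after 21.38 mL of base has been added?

3.65

Initial n(HNO2) = 0.3626 x 0.03058 = 0.01109 mol.
n(KOH) added = 0.3461 x 0.02138 = 0.007400 mol, converting that many moles of HNO2 to NO2-.
Remaining n(HNO2) = 0.003689 mol; n(NO2-) = 0.007400 mol.
By Henderson-Hasselbalch, pH = pKa + log([A^-]/[HA]) = 3.35 + log(0.007400/0.003689) = 3.35 + (+0.30) = 3.65.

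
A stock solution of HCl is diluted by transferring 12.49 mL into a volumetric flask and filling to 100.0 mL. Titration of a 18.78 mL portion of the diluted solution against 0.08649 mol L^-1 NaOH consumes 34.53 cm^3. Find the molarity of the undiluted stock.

n(NaOH) = 0.08649 x 0.03453 = 0.002986 mol.
n(HCl) in the aliquot = 0.002986 mol.
[diluted HCl] = 0.002986 / 0.01878 = 0.1590 M.
Dilution factor = 100.0/12.49 = 8.006, so [stock] = 0.1590 x 8.006 = 1.27 M.

1.27 M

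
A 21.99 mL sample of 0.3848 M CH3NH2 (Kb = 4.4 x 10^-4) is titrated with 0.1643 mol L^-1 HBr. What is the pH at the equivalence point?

n(CH3NH2) = 0.3848 x 0.02199 = 0.008462 mol; V(HBr) at equivalence = 0.008462/0.1643 = 0.05150 L.
At equivalence the base is fully converted to CH3NH3+; total volume = 0.07349 L, so [CH3NH3+] = 0.008462/0.07349 = 0.1151 M.
Ka(CH3NH3+) = Kw/Kb = 1.0e-14 / 4.4 x 10^-4 = 2.27e-11.
[H^+] = sqrt(Ka x [CH3NH3+]) = sqrt(2.27e-11 x 0.1151) = 1.62e-6 M.
pH = -log(1.62e-6) = 5.79.

5.79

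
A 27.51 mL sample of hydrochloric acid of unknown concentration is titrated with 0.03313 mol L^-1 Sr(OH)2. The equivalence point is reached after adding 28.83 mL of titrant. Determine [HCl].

0.0694 M

n(Sr(OH)2) delivered = 0.03313 x 0.02883 = 0.0009551 mol.
The reaction is 2 HCl + 1 Sr(OH)2, so n(HCl) = 0.0009551 x 2/1 = 0.001910 mol.
[HCl] = 0.001910 mol / 0.02751 L = 0.0694 M.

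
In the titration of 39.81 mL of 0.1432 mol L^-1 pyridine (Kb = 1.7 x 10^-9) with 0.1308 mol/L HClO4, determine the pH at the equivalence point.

n(C5H5N) = 0.1432 x 0.03981 = 0.005701 mol; V(HClO4) at equivalence = 0.005701/0.1308 = 0.04358 L.
At equivalence the base is fully converted to C5H5NH+; total volume = 0.08339 L, so [C5H5NH+] = 0.005701/0.08339 = 0.06836 M.
Ka(C5H5NH+) = Kw/Kb = 1.0e-14 / 1.7 x 10^-9 = 5.88e-6.
[H^+] = sqrt(Ka x [C5H5NH+]) = sqrt(5.88e-6 x 0.06836) = 0.000634 M.
pH = -log(0.000634) = 3.20.

3.20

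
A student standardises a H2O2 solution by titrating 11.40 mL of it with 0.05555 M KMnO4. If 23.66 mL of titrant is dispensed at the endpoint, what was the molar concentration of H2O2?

0.288 M

n(KMnO4) = 0.05555 x 0.02366 = 0.001314 mol.
From the balanced equation, 2 mol KMnO4 reacts with 5 mol H2O2, so n(H2O2) = 0.001314 x 5/2 = 0.003286 mol.
[H2O2] = 0.003286 / 0.01140 L = 0.288 M.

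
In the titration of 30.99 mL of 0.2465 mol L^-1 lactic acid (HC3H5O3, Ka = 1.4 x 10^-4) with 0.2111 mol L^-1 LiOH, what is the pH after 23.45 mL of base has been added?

4.12

Initial n(HC3H5O3) = 0.2465 x 0.03099 = 0.007639 mol.
n(LiOH) added = 0.2111 x 0.02345 = 0.004950 mol, converting that many moles of HC3H5O3 to C3H5O3-.
Remaining n(HC3H5O3) = 0.002689 mol; n(C3H5O3-) = 0.004950 mol.
By Henderson-Hasselbalch, pH = pKa + log([A^-]/[HA]) = 3.85 + log(0.004950/0.002689) = 3.85 + (+0.27) = 4.12.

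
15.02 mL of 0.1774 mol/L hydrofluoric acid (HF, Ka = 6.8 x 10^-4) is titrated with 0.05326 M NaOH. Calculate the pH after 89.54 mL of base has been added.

n(acid) = 0.1774 x 0.01502 = 0.002665 mol; n(NaOH) added = 0.05326 x 0.08954 = 0.004769 mol.
Base is in excess by 0.004769 - 0.002665 = 0.002104 mol in a total volume of 0.1046 L.
[OH^-] = 0.002104/0.1046 = 0.02013 M, so pOH = 1.70 and pH = 14.00 - 1.70 = 12.30.

12.30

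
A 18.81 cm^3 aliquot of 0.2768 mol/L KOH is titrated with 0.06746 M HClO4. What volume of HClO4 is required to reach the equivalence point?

77.2 mL

n(KOH) = 0.2768 mol/L x 0.01881 L = 0.005207 mol.
At equivalence n(HClO4) = n(KOH) = 0.005207 mol.
V(HClO4) = 0.005207 / 0.06746 = 0.07718 L = 77.2 mL.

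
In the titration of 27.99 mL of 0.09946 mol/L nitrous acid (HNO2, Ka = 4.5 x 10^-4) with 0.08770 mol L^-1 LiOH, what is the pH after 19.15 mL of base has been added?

3.53

Initial n(HNO2) = 0.09946 x 0.02799 = 0.002784 mol.
n(LiOH) added = 0.08770 x 0.01915 = 0.001679 mol, converting that many moles of HNO2 to NO2-.
Remaining n(HNO2) = 0.001104 mol; n(NO2-) = 0.001679 mol.
By Henderson-Hasselbalch, pH = pKa + log([A^-]/[HA]) = 3.35 + log(0.001679/0.001104) = 3.35 + (+0.18) = 3.53.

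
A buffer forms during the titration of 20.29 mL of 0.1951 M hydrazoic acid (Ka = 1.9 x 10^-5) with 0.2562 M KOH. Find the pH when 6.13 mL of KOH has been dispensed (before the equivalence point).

4.54

Initial n(HN3) = 0.1951 x 0.02029 = 0.003959 mol.
n(KOH) added = 0.2562 x 0.006130 = 0.001571 mol, converting that many moles of HN3 to N3-.
Remaining n(HN3) = 0.002388 mol; n(N3-) = 0.001571 mol.
By Henderson-Hasselbalch, pH = pKa + log([A^-]/[HA]) = 4.72 + log(0.001571/0.002388) = 4.72 + (-0.18) = 4.54.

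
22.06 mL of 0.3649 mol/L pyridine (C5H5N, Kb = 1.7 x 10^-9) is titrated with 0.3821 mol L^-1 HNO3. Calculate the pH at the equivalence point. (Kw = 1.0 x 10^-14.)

n(C5H5N) = 0.3649 x 0.02206 = 0.008050 mol; V(HNO3) at equivalence = 0.008050/0.3821 = 0.02107 L.
At equivalence the base is fully converted to C5H5NH+; total volume = 0.04313 L, so [C5H5NH+] = 0.008050/0.04313 = 0.1867 M.
Ka(C5H5NH+) = Kw/Kb = 1.0e-14 / 1.7 x 10^-9 = 5.88e-6.
[H^+] = sqrt(Ka x [C5H5NH+]) = sqrt(5.88e-6 x 0.1867) = 0.00105 M.
pH = -log(0.00105) = 2.98.

2.98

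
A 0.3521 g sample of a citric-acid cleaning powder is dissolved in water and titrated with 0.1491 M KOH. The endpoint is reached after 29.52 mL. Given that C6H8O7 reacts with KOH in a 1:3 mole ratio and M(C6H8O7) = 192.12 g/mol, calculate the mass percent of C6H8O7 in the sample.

n(KOH) = 0.1491 x 0.02952 = 0.004401 mol.
n(C6H8O7) = 0.004401 / 3 = 0.001467 mol.
mass of C6H8O7 = 0.001467 x 192.12 = 0.2819 g.
% purity = 0.2819 / 0.3521 x 100 = 80.1%.

80.1%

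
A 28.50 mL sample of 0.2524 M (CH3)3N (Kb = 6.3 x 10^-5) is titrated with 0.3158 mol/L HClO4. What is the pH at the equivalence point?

5.33

n((CH3)3N) = 0.2524 x 0.02850 = 0.007193 mol; V(HClO4) at equivalence = 0.007193/0.3158 = 0.02278 L.
At equivalence the base is fully converted to (CH3)3NH+; total volume = 0.05128 L, so [(CH3)3NH+] = 0.007193/0.05128 = 0.1403 M.
Ka((CH3)3NH+) = Kw/Kb = 1.0e-14 / 6.3 x 10^-5 = 1.59e-10.
[H^+] = sqrt(Ka x [(CH3)3NH+]) = sqrt(1.59e-10 x 0.1403) = 4.72e-6 M.
pH = -log(4.72e-6) = 5.33.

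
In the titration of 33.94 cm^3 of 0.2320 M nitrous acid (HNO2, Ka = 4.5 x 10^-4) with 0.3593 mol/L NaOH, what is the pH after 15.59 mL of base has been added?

Initial n(HNO2) = 0.2320 x 0.03394 = 0.007874 mol.
n(NaOH) added = 0.3593 x 0.01559 = 0.005601 mol, converting that many moles of HNO2 to NO2-.
Remaining n(HNO2) = 0.002273 mol; n(NO2-) = 0.005601 mol.
By Henderson-Hasselbalch, pH = pKa + log([A^-]/[HA]) = 3.35 + log(0.005601/0.002273) = 3.35 + (+0.39) = 3.74.

3.74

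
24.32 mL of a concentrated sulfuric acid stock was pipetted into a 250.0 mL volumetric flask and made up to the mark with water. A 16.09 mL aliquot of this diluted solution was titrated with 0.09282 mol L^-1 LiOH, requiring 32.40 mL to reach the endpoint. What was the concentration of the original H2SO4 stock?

n(LiOH) = 0.09282 x 0.03240 = 0.003007 mol.
n(H2SO4) in the aliquot = 0.003007 x 1/2 = 0.001504 mol.
[diluted H2SO4] = 0.001504 / 0.01609 = 0.09345 M.
Dilution factor = 250.0/24.32 = 10.28, so [stock] = 0.09345 x 10.28 = 0.961 M.

0.961 M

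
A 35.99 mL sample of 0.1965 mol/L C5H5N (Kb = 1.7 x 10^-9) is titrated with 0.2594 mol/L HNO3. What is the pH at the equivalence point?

n(C5H5N) = 0.1965 x 0.03599 = 0.007072 mol; V(HNO3) at equivalence = 0.007072/0.2594 = 0.02726 L.
At equivalence the base is fully converted to C5H5NH+; total volume = 0.06325 L, so [C5H5NH+] = 0.007072/0.06325 = 0.1118 M.
Ka(C5H5NH+) = Kw/Kb = 1.0e-14 / 1.7 x 10^-9 = 5.88e-6.
[H^+] = sqrt(Ka x [C5H5NH+]) = sqrt(5.88e-6 x 0.1118) = 0.000811 M.
pH = -log(0.000811) = 3.09.

3.09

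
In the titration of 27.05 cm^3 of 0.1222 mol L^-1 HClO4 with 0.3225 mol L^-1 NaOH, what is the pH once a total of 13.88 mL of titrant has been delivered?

12.46

n(acid) = 0.1222 x 0.02705 = 0.003306 mol; n(NaOH) added = 0.3225 x 0.01388 = 0.004476 mol.
Base is in excess by 0.004476 - 0.003306 = 0.001171 mol in a total volume of 0.04093 L.
[OH^-] = 0.001171/0.04093 = 0.02860 M, so pOH = 1.54 and pH = 14.00 - 1.54 = 12.46.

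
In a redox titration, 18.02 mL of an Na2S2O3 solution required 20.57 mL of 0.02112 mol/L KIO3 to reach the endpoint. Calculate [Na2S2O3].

0.145 M

n(KIO3) = 0.02112 x 0.02057 = 0.0004344 mol.
From the balanced equation, 1 mol KIO3 reacts with 6 mol Na2S2O3, so n(Na2S2O3) = 0.0004344 x 6/1 = 0.002607 mol.
[Na2S2O3] = 0.002607 / 0.01802 L = 0.145 M.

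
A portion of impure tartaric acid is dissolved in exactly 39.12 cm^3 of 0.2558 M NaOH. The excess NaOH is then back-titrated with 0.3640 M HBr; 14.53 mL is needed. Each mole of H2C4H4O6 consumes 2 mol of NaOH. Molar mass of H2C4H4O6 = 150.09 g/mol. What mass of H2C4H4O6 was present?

Total n(NaOH) added = 0.2558 x 0.03912 = 0.01001 mol.
n(HBr) used = 0.3640 x 0.01453 = 0.005289 mol, which equals the excess n(NaOH).
So n(NaOH) consumed by the sample = 0.01001 - 0.005289 = 0.004718 mol.
n(H2C4H4O6) = 0.004718 / 2 = 0.002359 mol.
mass = 0.002359 mol x 150.09 g/mol = 0.354 g.

0.354 g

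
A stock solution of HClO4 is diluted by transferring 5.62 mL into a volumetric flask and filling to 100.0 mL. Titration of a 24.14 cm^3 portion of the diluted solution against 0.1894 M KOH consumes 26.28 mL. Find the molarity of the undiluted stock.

n(KOH) = 0.1894 x 0.02628 = 0.004977 mol.
n(HClO4) in the aliquot = 0.004977 mol.
[diluted HClO4] = 0.004977 / 0.02414 = 0.2062 M.
Dilution factor = 100.0/5.620 = 17.79, so [stock] = 0.2062 x 17.79 = 3.67 M.

3.67 M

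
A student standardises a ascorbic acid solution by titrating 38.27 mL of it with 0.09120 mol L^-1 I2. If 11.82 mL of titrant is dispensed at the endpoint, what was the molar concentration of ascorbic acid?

n(I2) = 0.09120 x 0.01182 = 0.001078 mol.
From the balanced equation, 1 mol I2 reacts with 1 mol ascorbic acid, so n(ascorbic acid) = 0.001078 x 1/1 = 0.001078 mol.
[ascorbic acid] = 0.001078 / 0.03827 L = 0.0282 M.

0.0282 M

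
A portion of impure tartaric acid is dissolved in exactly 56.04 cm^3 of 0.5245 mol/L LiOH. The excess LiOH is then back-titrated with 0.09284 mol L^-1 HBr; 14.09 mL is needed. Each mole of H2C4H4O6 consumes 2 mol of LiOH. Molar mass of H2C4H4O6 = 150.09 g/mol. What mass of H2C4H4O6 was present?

Total n(LiOH) added = 0.5245 x 0.05604 = 0.02939 mol.
n(HBr) used = 0.09284 x 0.01409 = 0.001308 mol, which equals the excess n(LiOH).
So n(LiOH) consumed by the sample = 0.02939 - 0.001308 = 0.02808 mol.
n(H2C4H4O6) = 0.02808 / 2 = 0.01404 mol.
mass = 0.01404 mol x 150.09 g/mol = 2.11 g.

2.11 g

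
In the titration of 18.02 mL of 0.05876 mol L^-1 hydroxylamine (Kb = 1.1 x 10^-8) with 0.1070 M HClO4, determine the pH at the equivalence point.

3.73

n(NH2OH) = 0.05876 x 0.01802 = 0.001059 mol; V(HClO4) at equivalence = 0.001059/0.1070 = 0.009896 L.
At equivalence the base is fully converted to NH3OH+; total volume = 0.02792 L, so [NH3OH+] = 0.001059/0.02792 = 0.03793 M.
Ka(NH3OH+) = Kw/Kb = 1.0e-14 / 1.1 x 10^-8 = 9.09e-7.
[H^+] = sqrt(Ka x [NH3OH+]) = sqrt(9.09e-7 x 0.03793) = 0.000186 M.
pH = -log(0.000186) = 3.73.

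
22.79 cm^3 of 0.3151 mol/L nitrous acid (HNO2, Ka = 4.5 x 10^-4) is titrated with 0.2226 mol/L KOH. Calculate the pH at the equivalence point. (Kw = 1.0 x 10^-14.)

8.23

n(HNO2) = 0.3151 x 0.02279 = 0.007181 mol; V(KOH) at equivalence = 0.007181/0.2226 = 0.03226 L.
At equivalence all the acid is converted to NO2-; total volume = 0.02279 + 0.03226 = 0.05505 L, so [NO2-] = 0.007181/0.05505 = 0.1304 M.
Kb = Kw/Ka = 1.0e-14 / 4.5 x 10^-4 = 2.22e-11.
[OH^-] = sqrt(Kb x [NO2-]) = sqrt(2.22e-11 x 0.1304) = 1.70e-6 M.
pOH = 5.77, so pH = 14.00 - 5.77 = 8.23.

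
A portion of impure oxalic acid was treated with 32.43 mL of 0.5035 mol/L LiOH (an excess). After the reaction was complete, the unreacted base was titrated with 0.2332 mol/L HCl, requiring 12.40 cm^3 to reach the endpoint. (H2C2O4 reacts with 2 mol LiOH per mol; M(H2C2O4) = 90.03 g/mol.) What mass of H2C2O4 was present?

0.605 g

Total n(LiOH) added = 0.5035 x 0.03243 = 0.01633 mol.
n(HCl) used = 0.2332 x 0.01240 = 0.002892 mol, which equals the excess n(LiOH).
So n(LiOH) consumed by the sample = 0.01633 - 0.002892 = 0.01344 mol.
n(H2C2O4) = 0.01344 / 2 = 0.006718 mol.
mass = 0.006718 mol x 90.03 g/mol = 0.605 g.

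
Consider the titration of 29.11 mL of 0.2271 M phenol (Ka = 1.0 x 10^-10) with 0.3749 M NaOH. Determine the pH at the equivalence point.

n(C6H5OH) = 0.2271 x 0.02911 = 0.006611 mol; V(NaOH) at equivalence = 0.006611/0.3749 = 0.01763 L.
At equivalence all the acid is converted to C6H5O-; total volume = 0.02911 + 0.01763 = 0.04674 L, so [C6H5O-] = 0.006611/0.04674 = 0.1414 M.
Kb = Kw/Ka = 1.0e-14 / 1.0 x 10^-10 = 0.000100.
[OH^-] = sqrt(Kb x [C6H5O-]) = sqrt(0.000100 x 0.1414) = 0.00376 M.
pOH = 2.42, so pH = 14.00 - 2.42 = 11.58.

11.58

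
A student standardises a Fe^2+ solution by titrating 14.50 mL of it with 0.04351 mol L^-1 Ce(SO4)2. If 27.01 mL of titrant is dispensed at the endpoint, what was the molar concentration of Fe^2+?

0.0810 M

n(Ce(SO4)2) = 0.04351 x 0.02701 = 0.001175 mol.
From the balanced equation, 1 mol Ce(SO4)2 reacts with 1 mol Fe^2+, so n(Fe^2+) = 0.001175 x 1/1 = 0.001175 mol.
[Fe^2+] = 0.001175 / 0.01450 L = 0.0810 M.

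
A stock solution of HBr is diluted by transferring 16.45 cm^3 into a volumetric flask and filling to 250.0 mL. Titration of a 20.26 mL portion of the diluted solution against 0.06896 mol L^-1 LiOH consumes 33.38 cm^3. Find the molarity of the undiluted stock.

1.73 M

n(LiOH) = 0.06896 x 0.03338 = 0.002302 mol.
n(HBr) in the aliquot = 0.002302 mol.
[diluted HBr] = 0.002302 / 0.02026 = 0.1136 M.
Dilution factor = 250.0/16.45 = 15.20, so [stock] = 0.1136 x 15.20 = 1.73 M.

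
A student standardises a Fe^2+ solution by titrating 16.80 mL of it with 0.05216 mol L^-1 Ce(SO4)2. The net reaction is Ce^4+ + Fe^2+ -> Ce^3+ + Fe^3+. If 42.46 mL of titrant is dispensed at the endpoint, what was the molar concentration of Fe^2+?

n(Ce(SO4)2) = 0.05216 x 0.04246 = 0.002215 mol.
From the balanced equation, 1 mol Ce(SO4)2 reacts with 1 mol Fe^2+, so n(Fe^2+) = 0.002215 x 1/1 = 0.002215 mol.
[Fe^2+] = 0.002215 / 0.01680 L = 0.132 M.

0.132 M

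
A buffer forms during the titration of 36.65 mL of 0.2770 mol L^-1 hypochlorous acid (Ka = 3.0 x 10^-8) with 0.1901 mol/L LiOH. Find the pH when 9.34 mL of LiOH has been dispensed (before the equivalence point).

6.85

Initial n(HClO) = 0.2770 x 0.03665 = 0.01015 mol.
n(LiOH) added = 0.1901 x 0.009340 = 0.001776 mol, converting that many moles of HClO to ClO-.
Remaining n(HClO) = 0.008377 mol; n(ClO-) = 0.001776 mol.
By Henderson-Hasselbalch, pH = pKa + log([A^-]/[HA]) = 7.52 + log(0.001776/0.008377) = 7.52 + (-0.67) = 6.85.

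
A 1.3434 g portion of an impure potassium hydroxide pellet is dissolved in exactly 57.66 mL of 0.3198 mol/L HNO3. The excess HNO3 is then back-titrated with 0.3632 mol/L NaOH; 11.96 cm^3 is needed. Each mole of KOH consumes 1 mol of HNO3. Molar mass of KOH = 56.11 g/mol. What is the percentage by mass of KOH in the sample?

58.9%

Total n(HNO3) added = 0.3198 x 0.05766 = 0.01844 mol.
n(NaOH) used = 0.3632 x 0.01196 = 0.004344 mol, which equals the excess n(HNO3).
So n(HNO3) consumed by the sample = 0.01844 - 0.004344 = 0.01410 mol.
n(KOH) = 0.01410 / 1 = 0.01410 mol.
mass KOH = 0.01410 x 56.11 = 0.7909 g, so %KOH = 0.7909/1.3434 x 100 = 58.9%.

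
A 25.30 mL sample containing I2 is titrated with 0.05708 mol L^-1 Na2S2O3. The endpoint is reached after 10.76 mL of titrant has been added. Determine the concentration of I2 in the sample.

n(Na2S2O3) = 0.05708 x 0.01076 = 0.0006142 mol.
From the balanced equation, 2 mol Na2S2O3 reacts with 1 mol I2, so n(I2) = 0.0006142 x 1/2 = 0.0003071 mol.
[I2] = 0.0003071 / 0.02530 L = 0.0121 M.

0.0121 M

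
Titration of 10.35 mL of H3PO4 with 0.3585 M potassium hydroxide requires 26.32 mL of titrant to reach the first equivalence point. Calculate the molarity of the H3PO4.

n(KOH) = 0.3585 x 0.02632 = 0.009436 mol.
At the first equivalence point, 1 mol OH^- react per mol H3PO4, so n(H3PO4) = 0.009436 / 1 = 0.009436 mol.
[H3PO4] = 0.009436 / 0.01035 L = 0.912 M.

0.912 M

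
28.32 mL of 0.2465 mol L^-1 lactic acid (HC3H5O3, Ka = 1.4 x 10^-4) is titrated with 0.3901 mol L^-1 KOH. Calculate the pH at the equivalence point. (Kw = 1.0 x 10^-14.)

8.52

n(HC3H5O3) = 0.2465 x 0.02832 = 0.006981 mol; V(KOH) at equivalence = 0.006981/0.3901 = 0.01790 L.
At equivalence all the acid is converted to C3H5O3-; total volume = 0.02832 + 0.01790 = 0.04622 L, so [C3H5O3-] = 0.006981/0.04622 = 0.1511 M.
Kb = Kw/Ka = 1.0e-14 / 1.4 x 10^-4 = 7.14e-11.
[OH^-] = sqrt(Kb x [C3H5O3-]) = sqrt(7.14e-11 x 0.1511) = 3.28e-6 M.
pOH = 5.48, so pH = 14.00 - 5.48 = 8.52.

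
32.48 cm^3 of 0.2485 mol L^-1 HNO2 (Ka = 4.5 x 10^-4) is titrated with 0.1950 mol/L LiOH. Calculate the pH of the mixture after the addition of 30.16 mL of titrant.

Initial n(HNO2) = 0.2485 x 0.03248 = 0.008071 mol.
n(LiOH) added = 0.1950 x 0.03016 = 0.005881 mol, converting that many moles of HNO2 to NO2-.
Remaining n(HNO2) = 0.002190 mol; n(NO2-) = 0.005881 mol.
By Henderson-Hasselbalch, pH = pKa + log([A^-]/[HA]) = 3.35 + log(0.005881/0.002190) = 3.35 + (+0.43) = 3.78.

3.78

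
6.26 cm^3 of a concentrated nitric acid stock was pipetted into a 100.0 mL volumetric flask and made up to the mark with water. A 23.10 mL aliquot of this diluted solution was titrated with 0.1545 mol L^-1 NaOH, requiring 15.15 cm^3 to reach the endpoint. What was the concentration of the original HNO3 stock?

n(NaOH) = 0.1545 x 0.01515 = 0.002341 mol.
n(HNO3) in the aliquot = 0.002341 mol.
[diluted HNO3] = 0.002341 / 0.02310 = 0.1013 M.
Dilution factor = 100.0/6.260 = 15.97, so [stock] = 0.1013 x 15.97 = 1.62 M.

1.62 M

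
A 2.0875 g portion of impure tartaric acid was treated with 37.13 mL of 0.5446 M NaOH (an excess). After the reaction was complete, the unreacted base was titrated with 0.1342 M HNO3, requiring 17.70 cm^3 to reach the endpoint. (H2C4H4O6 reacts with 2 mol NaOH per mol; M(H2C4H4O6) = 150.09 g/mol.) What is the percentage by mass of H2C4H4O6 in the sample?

Total n(NaOH) added = 0.5446 x 0.03713 = 0.02022 mol.
n(HNO3) used = 0.1342 x 0.01770 = 0.002375 mol, which equals the excess n(NaOH).
So n(NaOH) consumed by the sample = 0.02022 - 0.002375 = 0.01785 mol.
n(H2C4H4O6) = 0.01785 / 2 = 0.008923 mol.
mass H2C4H4O6 = 0.008923 x 150.09 = 1.339 g, so %H2C4H4O6 = 1.339/2.0875 x 100 = 64.2%.

64.2%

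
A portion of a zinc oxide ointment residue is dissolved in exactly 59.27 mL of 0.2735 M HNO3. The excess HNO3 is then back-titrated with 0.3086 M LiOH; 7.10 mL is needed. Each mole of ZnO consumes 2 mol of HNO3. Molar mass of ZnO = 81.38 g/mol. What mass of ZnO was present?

0.570 g

Total n(HNO3) added = 0.2735 x 0.05927 = 0.01621 mol.
n(LiOH) used = 0.3086 x 0.007100 = 0.002191 mol, which equals the excess n(HNO3).
So n(HNO3) consumed by the sample = 0.01621 - 0.002191 = 0.01402 mol.
n(ZnO) = 0.01402 / 2 = 0.007010 mol.
mass = 0.007010 mol x 81.38 g/mol = 0.570 g.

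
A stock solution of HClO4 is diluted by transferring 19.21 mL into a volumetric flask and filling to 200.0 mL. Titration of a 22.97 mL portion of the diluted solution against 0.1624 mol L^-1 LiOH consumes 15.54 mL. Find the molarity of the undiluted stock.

n(LiOH) = 0.1624 x 0.01554 = 0.002524 mol.
n(HClO4) in the aliquot = 0.002524 mol.
[diluted HClO4] = 0.002524 / 0.02297 = 0.1099 M.
Dilution factor = 200.0/19.21 = 10.41, so [stock] = 0.1099 x 10.41 = 1.14 M.

1.14 M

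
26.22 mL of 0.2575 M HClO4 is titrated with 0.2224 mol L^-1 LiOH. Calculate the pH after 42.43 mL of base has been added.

12.59

n(acid) = 0.2575 x 0.02622 = 0.006752 mol; n(LiOH) added = 0.2224 x 0.04243 = 0.009436 mol.
Base is in excess by 0.009436 - 0.006752 = 0.002685 mol in a total volume of 0.06865 L.
[OH^-] = 0.002685/0.06865 = 0.03911 M, so pOH = 1.41 and pH = 14.00 - 1.41 = 12.59.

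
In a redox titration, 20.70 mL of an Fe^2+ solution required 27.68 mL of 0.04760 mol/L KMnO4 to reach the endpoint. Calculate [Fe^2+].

0.318 M

n(KMnO4) = 0.04760 x 0.02768 = 0.001318 mol.
From the balanced equation, 1 mol KMnO4 reacts with 5 mol Fe^2+, so n(Fe^2+) = 0.001318 x 5/1 = 0.006588 mol.
[Fe^2+] = 0.006588 / 0.02070 L = 0.318 M.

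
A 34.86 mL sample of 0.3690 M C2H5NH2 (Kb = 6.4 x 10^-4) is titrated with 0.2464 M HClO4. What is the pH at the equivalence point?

5.82

n(C2H5NH2) = 0.3690 x 0.03486 = 0.01286 mol; V(HClO4) at equivalence = 0.01286/0.2464 = 0.05221 L.
At equivalence the base is fully converted to C2H5NH3+; total volume = 0.08707 L, so [C2H5NH3+] = 0.01286/0.08707 = 0.1477 M.
Ka(C2H5NH3+) = Kw/Kb = 1.0e-14 / 6.4 x 10^-4 = 1.56e-11.
[H^+] = sqrt(Ka x [C2H5NH3+]) = sqrt(1.56e-11 x 0.1477) = 1.52e-6 M.
pH = -log(1.52e-6) = 5.82.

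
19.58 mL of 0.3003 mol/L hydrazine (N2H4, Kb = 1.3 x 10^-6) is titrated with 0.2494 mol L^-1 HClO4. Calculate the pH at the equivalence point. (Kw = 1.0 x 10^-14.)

n(N2H4) = 0.3003 x 0.01958 = 0.005880 mol; V(HClO4) at equivalence = 0.005880/0.2494 = 0.02358 L.
At equivalence the base is fully converted to N2H5+; total volume = 0.04316 L, so [N2H5+] = 0.005880/0.04316 = 0.1362 M.
Ka(N2H5+) = Kw/Kb = 1.0e-14 / 1.3 x 10^-6 = 7.69e-9.
[H^+] = sqrt(Ka x [N2H5+]) = sqrt(7.69e-9 x 0.1362) = 3.24e-5 M.
pH = -log(3.24e-5) = 4.49.

4.49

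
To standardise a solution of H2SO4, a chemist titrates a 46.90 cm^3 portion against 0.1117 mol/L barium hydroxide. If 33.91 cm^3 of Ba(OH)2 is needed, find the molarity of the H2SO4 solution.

n(Ba(OH)2) delivered = 0.1117 x 0.03391 = 0.003788 mol.
For a 1:1 reaction, n(H2SO4) = 0.003788 mol.
[H2SO4] = 0.003788 mol / 0.04690 L = 0.0808 M.

0.0808 M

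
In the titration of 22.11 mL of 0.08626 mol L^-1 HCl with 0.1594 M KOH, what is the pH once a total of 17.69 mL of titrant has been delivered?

n(acid) = 0.08626 x 0.02211 = 0.001907 mol; n(KOH) added = 0.1594 x 0.01769 = 0.002820 mol.
Base is in excess by 0.002820 - 0.001907 = 0.0009126 mol in a total volume of 0.03980 L.
[OH^-] = 0.0009126/0.03980 = 0.02293 M, so pOH = 1.64 and pH = 14.00 - 1.64 = 12.36.

12.36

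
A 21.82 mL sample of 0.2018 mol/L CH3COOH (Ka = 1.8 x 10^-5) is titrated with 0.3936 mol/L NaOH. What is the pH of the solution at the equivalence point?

n(CH3COOH) = 0.2018 x 0.02182 = 0.004403 mol; V(NaOH) at equivalence = 0.004403/0.3936 = 0.01119 L.
At equivalence all the acid is converted to CH3COO-; total volume = 0.02182 + 0.01119 = 0.03301 L, so [CH3COO-] = 0.004403/0.03301 = 0.1334 M.
Kb = Kw/Ka = 1.0e-14 / 1.8 x 10^-5 = 5.56e-10.
[OH^-] = sqrt(Kb x [CH3COO-]) = sqrt(5.56e-10 x 0.1334) = 8.61e-6 M.
pOH = 5.07, so pH = 14.00 - 5.07 = 8.93.

8.93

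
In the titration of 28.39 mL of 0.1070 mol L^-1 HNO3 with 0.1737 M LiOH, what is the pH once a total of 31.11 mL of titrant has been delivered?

n(acid) = 0.1070 x 0.02839 = 0.003038 mol; n(LiOH) added = 0.1737 x 0.03111 = 0.005404 mol.
Base is in excess by 0.005404 - 0.003038 = 0.002366 mol in a total volume of 0.05950 L.
[OH^-] = 0.002366/0.05950 = 0.03977 M, so pOH = 1.40 and pH = 14.00 - 1.40 = 12.60.

12.60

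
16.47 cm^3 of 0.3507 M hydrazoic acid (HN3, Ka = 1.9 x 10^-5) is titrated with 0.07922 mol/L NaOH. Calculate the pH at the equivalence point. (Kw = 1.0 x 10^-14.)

8.77

n(HN3) = 0.3507 x 0.01647 = 0.005776 mol; V(NaOH) at equivalence = 0.005776/0.07922 = 0.07291 L.
At equivalence all the acid is converted to N3-; total volume = 0.01647 + 0.07291 = 0.08938 L, so [N3-] = 0.005776/0.08938 = 0.06462 M.
Kb = Kw/Ka = 1.0e-14 / 1.9 x 10^-5 = 5.26e-10.
[OH^-] = sqrt(Kb x [N3-]) = sqrt(5.26e-10 x 0.06462) = 5.83e-6 M.
pOH = 5.23, so pH = 14.00 - 5.23 = 8.77.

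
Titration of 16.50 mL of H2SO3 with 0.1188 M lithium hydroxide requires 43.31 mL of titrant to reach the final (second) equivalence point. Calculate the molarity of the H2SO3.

0.156 M

n(LiOH) = 0.1188 x 0.04331 = 0.005145 mol.
At the final (second) equivalence point, 2 mol OH^- react per mol H2SO3, so n(H2SO3) = 0.005145 / 2 = 0.002573 mol.
[H2SO3] = 0.002573 / 0.01650 L = 0.156 M.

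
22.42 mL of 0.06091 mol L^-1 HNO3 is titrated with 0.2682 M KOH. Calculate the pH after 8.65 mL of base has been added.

n(acid) = 0.06091 x 0.02242 = 0.001366 mol; n(KOH) added = 0.2682 x 0.008650 = 0.002320 mol.
Base is in excess by 0.002320 - 0.001366 = 0.0009543 mol in a total volume of 0.03107 L.
[OH^-] = 0.0009543/0.03107 = 0.03072 M, so pOH = 1.51 and pH = 14.00 - 1.51 = 12.49.

12.49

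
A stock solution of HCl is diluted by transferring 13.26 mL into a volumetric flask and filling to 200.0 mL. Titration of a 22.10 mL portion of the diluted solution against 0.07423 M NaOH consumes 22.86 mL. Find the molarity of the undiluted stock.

1.16 M

n(NaOH) = 0.07423 x 0.02286 = 0.001697 mol.
n(HCl) in the aliquot = 0.001697 mol.
[diluted HCl] = 0.001697 / 0.02210 = 0.07678 M.
Dilution factor = 200.0/13.26 = 15.08, so [stock] = 0.07678 x 15.08 = 1.16 M.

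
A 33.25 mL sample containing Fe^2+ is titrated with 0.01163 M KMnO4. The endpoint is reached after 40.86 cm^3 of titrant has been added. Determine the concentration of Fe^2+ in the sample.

n(KMnO4) = 0.01163 x 0.04086 = 0.0004752 mol.
From the balanced equation, 1 mol KMnO4 reacts with 5 mol Fe^2+, so n(Fe^2+) = 0.0004752 x 5/1 = 0.002376 mol.
[Fe^2+] = 0.002376 / 0.03325 L = 0.0715 M.

0.0715 M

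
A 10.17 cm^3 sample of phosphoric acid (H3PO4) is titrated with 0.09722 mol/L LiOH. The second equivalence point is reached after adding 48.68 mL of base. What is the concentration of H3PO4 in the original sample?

n(LiOH) = 0.09722 x 0.04868 = 0.004733 mol.
At the second equivalence point, 2 mol OH^- react per mol H3PO4, so n(H3PO4) = 0.004733 / 2 = 0.002366 mol.
[H3PO4] = 0.002366 / 0.01017 L = 0.233 M.

0.233 M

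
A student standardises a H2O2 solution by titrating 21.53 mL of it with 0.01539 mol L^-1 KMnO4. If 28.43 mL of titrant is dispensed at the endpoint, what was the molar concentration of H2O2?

0.0508 M

n(KMnO4) = 0.01539 x 0.02843 = 0.0004375 mol.
From the balanced equation, 2 mol KMnO4 reacts with 5 mol H2O2, so n(H2O2) = 0.0004375 x 5/2 = 0.001094 mol.
[H2O2] = 0.001094 / 0.02153 L = 0.0508 M.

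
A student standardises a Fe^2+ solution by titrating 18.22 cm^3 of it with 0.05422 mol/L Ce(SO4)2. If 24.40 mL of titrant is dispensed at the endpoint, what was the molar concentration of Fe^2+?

0.0726 M

n(Ce(SO4)2) = 0.05422 x 0.02440 = 0.001323 mol.
From the balanced equation, 1 mol Ce(SO4)2 reacts with 1 mol Fe^2+, so n(Fe^2+) = 0.001323 x 1/1 = 0.001323 mol.
[Fe^2+] = 0.001323 / 0.01822 L = 0.0726 M.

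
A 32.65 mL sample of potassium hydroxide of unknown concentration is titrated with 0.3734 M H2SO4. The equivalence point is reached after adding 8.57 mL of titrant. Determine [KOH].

0.196 M

n(H2SO4) delivered = 0.3734 x 0.008570 = 0.003200 mol.
The reaction is 2 KOH + 1 H2SO4, so n(KOH) = 0.003200 x 2/1 = 0.006400 mol.
[KOH] = 0.006400 mol / 0.03265 L = 0.196 M.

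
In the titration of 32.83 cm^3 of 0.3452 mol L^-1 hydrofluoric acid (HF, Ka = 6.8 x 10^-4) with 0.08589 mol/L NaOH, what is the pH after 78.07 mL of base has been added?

3.33

Initial n(HF) = 0.3452 x 0.03283 = 0.01133 mol.
n(NaOH) added = 0.08589 x 0.07807 = 0.006705 mol, converting that many moles of HF to F-.
Remaining n(HF) = 0.004627 mol; n(F-) = 0.006705 mol.
By Henderson-Hasselbalch, pH = pKa + log([A^-]/[HA]) = 3.17 + log(0.006705/0.004627) = 3.17 + (+0.16) = 3.33.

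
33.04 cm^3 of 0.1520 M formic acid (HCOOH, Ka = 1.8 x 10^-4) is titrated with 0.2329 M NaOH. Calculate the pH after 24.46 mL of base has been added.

n(acid) = 0.1520 x 0.03304 = 0.005022 mol; n(NaOH) added = 0.2329 x 0.02446 = 0.005697 mol.
Base is in excess by 0.005697 - 0.005022 = 0.0006747 mol in a total volume of 0.05750 L.
[OH^-] = 0.0006747/0.05750 = 0.01173 M, so pOH = 1.93 and pH = 14.00 - 1.93 = 12.07.

12.07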